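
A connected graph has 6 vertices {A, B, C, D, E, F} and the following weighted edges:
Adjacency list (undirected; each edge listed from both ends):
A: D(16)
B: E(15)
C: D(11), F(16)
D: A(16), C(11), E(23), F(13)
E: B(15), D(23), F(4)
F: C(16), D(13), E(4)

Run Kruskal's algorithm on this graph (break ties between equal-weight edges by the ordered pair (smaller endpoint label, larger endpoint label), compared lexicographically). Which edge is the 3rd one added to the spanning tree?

Kruskal's algorithm — process edges by increasing weight (ties by edge label):
E F (4): add. Components now {A} {B} {C} {D} {E,F}
C D (11): add. Components now {A} {B} {C,D} {E,F}
D F (13): add. Components now {A} {B} {C,D,E,F}
B E (15): add. Components now {A} {B,C,D,E,F}
A D (16): add. Components now {A,B,C,D,E,F}
The 3rd edge added is D F.

D-F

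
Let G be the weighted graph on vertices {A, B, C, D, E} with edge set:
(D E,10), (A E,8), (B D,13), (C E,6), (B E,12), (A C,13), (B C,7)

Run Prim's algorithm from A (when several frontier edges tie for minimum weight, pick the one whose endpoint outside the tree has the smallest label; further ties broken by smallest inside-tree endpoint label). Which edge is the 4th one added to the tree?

Prim, starting at A.
Step 1: frontier [A E 8, A C 13] → take A E (8); add E.
Step 2: frontier [A C 13, C E 6, D E 10, B E 12] → take C E (6); add C.
Step 3: frontier [B C 7, D E 10, B E 12] → take B C (7); add B.
Step 4: frontier [B D 13, D E 10] → take D E (10); add D.
The 4th edge added is D E.

D-E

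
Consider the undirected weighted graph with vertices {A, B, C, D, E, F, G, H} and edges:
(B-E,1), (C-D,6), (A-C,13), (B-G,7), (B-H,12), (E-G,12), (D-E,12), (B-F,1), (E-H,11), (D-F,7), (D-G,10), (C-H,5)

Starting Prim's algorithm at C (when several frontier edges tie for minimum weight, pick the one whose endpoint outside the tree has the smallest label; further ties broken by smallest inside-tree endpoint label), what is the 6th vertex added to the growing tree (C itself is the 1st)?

E

Prim's algorithm from C:
Step 1: cheapest edge leaving the tree is C-H (5); add H.
Step 2: cheapest edge leaving the tree is C-D (6); add D.
Step 3: cheapest edge leaving the tree is D-F (7); add F.
Step 4: cheapest edge leaving the tree is B-F (1); add B.
Step 5: cheapest edge leaving the tree is B-E (1); add E.
Step 6: cheapest edge leaving the tree is B-G (7); add G.
Step 7: cheapest edge leaving the tree is A-C (13); add A.
Vertex order: C, H, D, F, B, E, G, A. The 6th vertex is E.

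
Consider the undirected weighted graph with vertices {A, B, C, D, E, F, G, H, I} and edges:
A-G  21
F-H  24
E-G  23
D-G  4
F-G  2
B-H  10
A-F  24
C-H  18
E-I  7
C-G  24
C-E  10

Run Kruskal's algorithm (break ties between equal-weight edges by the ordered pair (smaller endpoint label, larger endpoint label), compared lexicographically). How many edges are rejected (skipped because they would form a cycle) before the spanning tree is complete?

Kruskal: consider edges lightest-first.
F-G (2): add — endpoints in different components.
D-G (4): add — endpoints in different components.
E-I (7): add — endpoints in different components.
B-H (10): add — endpoints in different components.
C-E (10): add — endpoints in different components.
C-H (18): add — endpoints in different components.
A-G (21): add — endpoints in different components.
E-G (23): add — endpoints in different components.
Edges rejected before the tree was complete: 0.

0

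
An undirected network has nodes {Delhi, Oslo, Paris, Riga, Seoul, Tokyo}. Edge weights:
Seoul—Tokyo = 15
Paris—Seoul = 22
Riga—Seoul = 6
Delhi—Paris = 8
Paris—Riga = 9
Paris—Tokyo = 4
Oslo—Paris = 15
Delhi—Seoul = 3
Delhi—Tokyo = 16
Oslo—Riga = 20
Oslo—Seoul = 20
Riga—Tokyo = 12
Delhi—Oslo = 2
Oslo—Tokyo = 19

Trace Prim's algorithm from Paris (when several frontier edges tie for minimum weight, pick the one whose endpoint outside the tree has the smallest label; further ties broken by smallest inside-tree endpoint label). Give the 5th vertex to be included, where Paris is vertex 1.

Seoul

Prim, starting at Paris.
Step 1: cheapest edge leaving the tree is Paris—Tokyo (4); add Tokyo.
Step 2: cheapest edge leaving the tree is Delhi—Paris (8); add Delhi.
Step 3: cheapest edge leaving the tree is Delhi—Oslo (2); add Oslo.
Step 4: cheapest edge leaving the tree is Delhi—Seoul (3); add Seoul.
Step 5: cheapest edge leaving the tree is Riga—Seoul (6); add Riga.
Vertex order: Paris, Tokyo, Delhi, Oslo, Seoul, Riga. The 5th vertex is Seoul.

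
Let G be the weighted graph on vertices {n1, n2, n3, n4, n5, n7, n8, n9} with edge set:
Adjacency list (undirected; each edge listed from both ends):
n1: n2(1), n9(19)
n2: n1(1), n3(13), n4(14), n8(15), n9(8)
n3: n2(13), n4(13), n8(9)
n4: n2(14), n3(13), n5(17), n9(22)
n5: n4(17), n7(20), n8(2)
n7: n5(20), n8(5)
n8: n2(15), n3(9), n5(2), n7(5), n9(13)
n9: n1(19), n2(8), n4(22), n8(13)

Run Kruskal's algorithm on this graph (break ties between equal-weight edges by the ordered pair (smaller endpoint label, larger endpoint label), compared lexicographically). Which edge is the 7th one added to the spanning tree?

n3-n4

Kruskal: consider edges lightest-first.
n1-n2 (1): add — endpoints in different components.
n5-n8 (2): add — endpoints in different components.
n7-n8 (5): add — endpoints in different components.
n2-n9 (8): add — endpoints in different components.
n3-n8 (9): add — endpoints in different components.
n2-n3 (13): add — endpoints in different components.
n3-n4 (13): add — endpoints in different components.
The 7th edge added is n3-n4.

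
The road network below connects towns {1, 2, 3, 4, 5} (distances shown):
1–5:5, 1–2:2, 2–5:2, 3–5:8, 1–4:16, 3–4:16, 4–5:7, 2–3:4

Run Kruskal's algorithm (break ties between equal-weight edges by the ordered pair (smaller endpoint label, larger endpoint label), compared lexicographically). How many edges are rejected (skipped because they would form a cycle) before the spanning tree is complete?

Kruskal's algorithm — process edges by increasing weight (ties by edge label):
1–2 (2): add — endpoints in different components.
2–5 (2): add — endpoints in different components.
2–3 (4): add — endpoints in different components.
1–5 (5): skip — 1 and 5 already connected.
4–5 (7): add — endpoints in different components.
Edges rejected before the tree was complete: 1.

1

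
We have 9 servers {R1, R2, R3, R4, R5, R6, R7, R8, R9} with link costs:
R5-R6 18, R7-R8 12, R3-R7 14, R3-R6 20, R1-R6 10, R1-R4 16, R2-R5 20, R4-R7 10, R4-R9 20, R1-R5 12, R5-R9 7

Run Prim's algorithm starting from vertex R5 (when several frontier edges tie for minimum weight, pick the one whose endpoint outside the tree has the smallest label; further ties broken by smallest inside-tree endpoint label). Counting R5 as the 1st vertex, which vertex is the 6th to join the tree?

Grow the tree from R5 using Prim:
Step 1: cheapest edge leaving the tree is R5-R9 (7); add R9.
Step 2: cheapest edge leaving the tree is R1-R5 (12); add R1.
Step 3: cheapest edge leaving the tree is R1-R6 (10); add R6.
Step 4: cheapest edge leaving the tree is R1-R4 (16); add R4.
Step 5: cheapest edge leaving the tree is R4-R7 (10); add R7.
Step 6: cheapest edge leaving the tree is R7-R8 (12); add R8.
Step 7: cheapest edge leaving the tree is R3-R7 (14); add R3.
Step 8: cheapest edge leaving the tree is R2-R5 (20); add R2.
Vertex order: R5, R9, R1, R6, R4, R7, R8, R3, R2. The 6th vertex is R7.

R7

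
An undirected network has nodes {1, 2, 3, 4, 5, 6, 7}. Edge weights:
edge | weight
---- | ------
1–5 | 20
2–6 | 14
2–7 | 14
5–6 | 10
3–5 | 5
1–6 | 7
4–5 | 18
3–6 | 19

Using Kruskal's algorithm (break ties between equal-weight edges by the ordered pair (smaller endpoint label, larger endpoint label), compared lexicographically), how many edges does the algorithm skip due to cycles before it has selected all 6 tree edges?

0

Sort edges by weight, then run Kruskal:
3–5 (5): add. Components now {1} {2} {3,5} {4} {6} {7}
1–6 (7): add. Components now {1,6} {2} {3,5} {4} {7}
5–6 (10): add. Components now {1,3,5,6} {2} {4} {7}
2–6 (14): add. Components now {1,2,3,5,6} {4} {7}
2–7 (14): add. Components now {1,2,3,5,6,7} {4}
4–5 (18): add. Components now {1,2,3,4,5,6,7}
Edges rejected before the tree was complete: 0.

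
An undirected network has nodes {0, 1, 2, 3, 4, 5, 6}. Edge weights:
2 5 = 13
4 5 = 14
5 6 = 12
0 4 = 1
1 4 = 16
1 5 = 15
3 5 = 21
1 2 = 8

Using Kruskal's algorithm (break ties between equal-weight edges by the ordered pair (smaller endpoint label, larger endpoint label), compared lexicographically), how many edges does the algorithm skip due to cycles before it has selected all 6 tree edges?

2

Kruskal's algorithm — process edges by increasing weight (ties by edge label):
0 4 (1): add — endpoints in different components.
1 2 (8): add — endpoints in different components.
5 6 (12): add — endpoints in different components.
2 5 (13): add — endpoints in different components.
4 5 (14): add — endpoints in different components.
1 5 (15): skip — 1 and 5 already connected.
1 4 (16): skip — 1 and 4 already connected.
3 5 (21): add — endpoints in different components.
Edges rejected before the tree was complete: 2.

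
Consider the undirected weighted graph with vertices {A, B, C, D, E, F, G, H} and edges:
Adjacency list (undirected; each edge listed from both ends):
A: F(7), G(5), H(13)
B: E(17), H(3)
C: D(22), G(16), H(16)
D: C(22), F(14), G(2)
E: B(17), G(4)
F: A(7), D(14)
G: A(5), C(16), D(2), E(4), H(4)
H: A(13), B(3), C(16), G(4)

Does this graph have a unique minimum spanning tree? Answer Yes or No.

Kruskal's algorithm — process edges by increasing weight (ties by edge label):
D—G (2): add — endpoints in different components.
B—H (3): add — endpoints in different components.
E—G (4): add — endpoints in different components.
G—H (4): add — endpoints in different components.
A—G (5): add — endpoints in different components.
A—F (7): add — endpoints in different components.
A—H (13): skip — A and H already connected.
D—F (14): skip — D and F already connected.
C—G (16): add — endpoints in different components.
Non-tree edge C—H has weight 16, equal to the heaviest edge on its tree cycle — swapping gives another MST of the same weight. Not unique.

No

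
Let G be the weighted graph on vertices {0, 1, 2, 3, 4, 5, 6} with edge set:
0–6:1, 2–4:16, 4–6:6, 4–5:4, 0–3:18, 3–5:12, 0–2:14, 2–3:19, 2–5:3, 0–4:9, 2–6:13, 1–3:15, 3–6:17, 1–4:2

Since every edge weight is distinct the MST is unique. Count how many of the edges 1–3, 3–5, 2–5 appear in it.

Sort edges by weight, then run Kruskal:
0–6 (1): add. Components now {0,6} {1} {2} {3} {4} {5}
1–4 (2): add. Components now {0,6} {1,4} {2} {3} {5}
2–5 (3): add. Components now {0,6} {1,4} {2,5} {3}
4–5 (4): add. Components now {0,6} {1,2,4,5} {3}
4–6 (6): add. Components now {0,1,2,4,5,6} {3}
0–4 (9): skip — 0 and 4 already connected.
3–5 (12): add. Components now {0,1,2,3,4,5,6}
MST edge set: {0–6, 1–4, 2–5, 4–5, 4–6, 3–5}.
Of the listed edges, {3–5, 2–5} are in the MST → 2.

2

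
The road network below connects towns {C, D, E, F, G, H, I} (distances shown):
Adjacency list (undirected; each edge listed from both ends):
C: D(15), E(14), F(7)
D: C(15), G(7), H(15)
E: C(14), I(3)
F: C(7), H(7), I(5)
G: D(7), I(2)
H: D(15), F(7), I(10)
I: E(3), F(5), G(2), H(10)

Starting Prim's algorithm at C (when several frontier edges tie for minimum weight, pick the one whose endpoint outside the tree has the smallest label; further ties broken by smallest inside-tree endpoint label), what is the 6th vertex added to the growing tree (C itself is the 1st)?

Prim, starting at C.
Step 1: frontier [C—F 7, C—E 14, C—D 15] → take C—F (7); add F.
Step 2: frontier [C—E 14, C—D 15, F—I 5, F—H 7] → take F—I (5); add I.
Step 3: frontier [C—E 14, C—D 15, F—H 7, G—I 2, E—I 3, H—I 10] → take G—I (2); add G.
Step 4: frontier [C—E 14, C—D 15, F—H 7, D—G 7, E—I 3, H—I 10] → take E—I (3); add E.
Step 5: frontier [C—D 15, F—H 7, D—G 7, H—I 10] → take D—G (7); add D.
Step 6: frontier [D—H 15, F—H 7, H—I 10] → take F—H (7); add H.
Vertex order: C, F, I, G, E, D, H. The 6th vertex is D.

D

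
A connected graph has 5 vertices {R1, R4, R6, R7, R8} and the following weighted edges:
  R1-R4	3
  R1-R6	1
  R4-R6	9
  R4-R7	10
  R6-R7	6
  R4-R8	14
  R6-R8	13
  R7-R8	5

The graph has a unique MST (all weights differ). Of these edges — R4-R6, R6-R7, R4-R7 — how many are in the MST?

1

Kruskal's algorithm — process edges by increasing weight (ties by edge label):
R1-R6 (1): add. Components now {R4} {R1,R6} {R8} {R7}
R1-R4 (3): add. Components now {R1,R4,R6} {R8} {R7}
R7-R8 (5): add. Components now {R1,R4,R6} {R7,R8}
R6-R7 (6): add. Components now {R1,R4,R6,R7,R8}
MST edge set: {R1-R6, R1-R4, R7-R8, R6-R7}.
Of the listed edges, {R6-R7} are in the MST → 1.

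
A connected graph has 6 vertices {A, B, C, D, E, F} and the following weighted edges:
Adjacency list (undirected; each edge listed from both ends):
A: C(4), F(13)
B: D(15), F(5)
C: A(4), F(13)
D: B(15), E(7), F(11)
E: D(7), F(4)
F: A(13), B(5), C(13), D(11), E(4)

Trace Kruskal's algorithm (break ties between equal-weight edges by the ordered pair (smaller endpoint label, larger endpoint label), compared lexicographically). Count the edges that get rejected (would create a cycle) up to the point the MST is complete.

1

Kruskal: consider edges lightest-first.
A—C (4): add — endpoints in different components.
E—F (4): add — endpoints in different components.
B—F (5): add — endpoints in different components.
D—E (7): add — endpoints in different components.
D—F (11): skip — D and F already connected.
A—F (13): add — endpoints in different components.
Edges rejected before the tree was complete: 1.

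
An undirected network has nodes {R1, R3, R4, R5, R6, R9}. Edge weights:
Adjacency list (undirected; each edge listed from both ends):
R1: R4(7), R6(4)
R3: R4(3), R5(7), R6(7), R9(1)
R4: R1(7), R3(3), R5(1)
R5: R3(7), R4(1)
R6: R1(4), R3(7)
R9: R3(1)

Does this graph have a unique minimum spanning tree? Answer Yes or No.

No

Sort edges by weight, then run Kruskal:
R3-R9 (1): add — endpoints in different components.
R4-R5 (1): add — endpoints in different components.
R3-R4 (3): add — endpoints in different components.
R1-R6 (4): add — endpoints in different components.
R1-R4 (7): add — endpoints in different components.
Non-tree edge R3-R6 has weight 7, equal to the heaviest edge on its tree cycle — swapping gives another MST of the same weight. Not unique.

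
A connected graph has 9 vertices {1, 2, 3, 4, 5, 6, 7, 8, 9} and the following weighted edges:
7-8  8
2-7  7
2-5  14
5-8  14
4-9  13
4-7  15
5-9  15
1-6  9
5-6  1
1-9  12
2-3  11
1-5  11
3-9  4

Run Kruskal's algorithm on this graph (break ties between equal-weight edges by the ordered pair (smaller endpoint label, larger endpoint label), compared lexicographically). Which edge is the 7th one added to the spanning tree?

Sort edges by weight, then run Kruskal:
5-6 (1): add — endpoints in different components.
3-9 (4): add — endpoints in different components.
2-7 (7): add — endpoints in different components.
7-8 (8): add — endpoints in different components.
1-6 (9): add — endpoints in different components.
1-5 (11): skip — 1 and 5 already connected.
2-3 (11): add — endpoints in different components.
1-9 (12): add — endpoints in different components.
4-9 (13): add — endpoints in different components.
The 7th edge added is 1-9.

1-9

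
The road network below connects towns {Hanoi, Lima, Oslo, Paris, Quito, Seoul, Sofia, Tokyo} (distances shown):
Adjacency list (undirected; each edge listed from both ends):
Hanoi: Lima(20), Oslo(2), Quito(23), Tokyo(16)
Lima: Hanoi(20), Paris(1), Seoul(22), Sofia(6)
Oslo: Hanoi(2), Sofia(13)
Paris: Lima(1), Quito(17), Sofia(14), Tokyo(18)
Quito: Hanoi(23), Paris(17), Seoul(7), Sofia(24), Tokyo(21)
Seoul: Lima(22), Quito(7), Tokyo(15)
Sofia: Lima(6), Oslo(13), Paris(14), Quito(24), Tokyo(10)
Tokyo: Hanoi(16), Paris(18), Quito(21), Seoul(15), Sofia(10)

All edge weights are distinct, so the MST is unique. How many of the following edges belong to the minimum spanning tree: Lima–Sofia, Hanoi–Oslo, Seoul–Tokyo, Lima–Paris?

4

Kruskal's algorithm — process edges by increasing weight (ties by edge label):
Lima–Paris (1): add — endpoints in different components.
Hanoi–Oslo (2): add — endpoints in different components.
Lima–Sofia (6): add — endpoints in different components.
Quito–Seoul (7): add — endpoints in different components.
Sofia–Tokyo (10): add — endpoints in different components.
Oslo–Sofia (13): add — endpoints in different components.
Paris–Sofia (14): skip — Paris and Sofia already connected.
Seoul–Tokyo (15): add — endpoints in different components.
MST edge set: {Lima–Paris, Hanoi–Oslo, Lima–Sofia, Quito–Seoul, Sofia–Tokyo, Oslo–Sofia, Seoul–Tokyo}.
Of the listed edges, {Lima–Sofia, Hanoi–Oslo, Seoul–Tokyo, Lima–Paris} are in the MST → 4.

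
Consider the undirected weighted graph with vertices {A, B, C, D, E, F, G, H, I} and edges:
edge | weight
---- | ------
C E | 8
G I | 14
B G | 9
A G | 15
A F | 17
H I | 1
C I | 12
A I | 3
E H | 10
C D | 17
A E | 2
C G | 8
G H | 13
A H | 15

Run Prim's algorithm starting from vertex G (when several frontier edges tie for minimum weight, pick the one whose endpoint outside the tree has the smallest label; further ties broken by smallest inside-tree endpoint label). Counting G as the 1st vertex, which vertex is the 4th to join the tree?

Prim's algorithm from G:
Step 1: cheapest edge leaving the tree is C G (8); add C.
Step 2: cheapest edge leaving the tree is C E (8); add E.
Step 3: cheapest edge leaving the tree is A E (2); add A.
Step 4: cheapest edge leaving the tree is A I (3); add I.
Step 5: cheapest edge leaving the tree is H I (1); add H.
Step 6: cheapest edge leaving the tree is B G (9); add B.
Step 7: cheapest edge leaving the tree is C D (17); add D.
Step 8: cheapest edge leaving the tree is A F (17); add F.
Vertex order: G, C, E, A, I, H, B, D, F. The 4th vertex is A.

A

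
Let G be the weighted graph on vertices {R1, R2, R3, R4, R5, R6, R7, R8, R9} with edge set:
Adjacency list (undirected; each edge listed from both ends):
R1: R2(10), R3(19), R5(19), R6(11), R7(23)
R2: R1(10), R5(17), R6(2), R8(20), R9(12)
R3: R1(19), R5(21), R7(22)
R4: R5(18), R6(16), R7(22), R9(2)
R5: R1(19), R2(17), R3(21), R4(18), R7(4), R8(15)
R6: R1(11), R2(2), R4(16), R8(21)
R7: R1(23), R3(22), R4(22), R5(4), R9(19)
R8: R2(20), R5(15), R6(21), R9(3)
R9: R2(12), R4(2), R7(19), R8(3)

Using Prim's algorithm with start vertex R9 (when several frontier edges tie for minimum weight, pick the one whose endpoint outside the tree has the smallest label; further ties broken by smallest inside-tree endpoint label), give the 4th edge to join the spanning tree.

R2-R6

Prim, starting at R9.
Step 1: cheapest edge leaving the tree is R4 R9 (2); add R4.
Step 2: cheapest edge leaving the tree is R8 R9 (3); add R8.
Step 3: cheapest edge leaving the tree is R2 R9 (12); add R2.
Step 4: cheapest edge leaving the tree is R2 R6 (2); add R6.
Step 5: cheapest edge leaving the tree is R1 R2 (10); add R1.
Step 6: cheapest edge leaving the tree is R5 R8 (15); add R5.
Step 7: cheapest edge leaving the tree is R5 R7 (4); add R7.
Step 8: cheapest edge leaving the tree is R1 R3 (19); add R3.
The 4th edge added is R2 R6.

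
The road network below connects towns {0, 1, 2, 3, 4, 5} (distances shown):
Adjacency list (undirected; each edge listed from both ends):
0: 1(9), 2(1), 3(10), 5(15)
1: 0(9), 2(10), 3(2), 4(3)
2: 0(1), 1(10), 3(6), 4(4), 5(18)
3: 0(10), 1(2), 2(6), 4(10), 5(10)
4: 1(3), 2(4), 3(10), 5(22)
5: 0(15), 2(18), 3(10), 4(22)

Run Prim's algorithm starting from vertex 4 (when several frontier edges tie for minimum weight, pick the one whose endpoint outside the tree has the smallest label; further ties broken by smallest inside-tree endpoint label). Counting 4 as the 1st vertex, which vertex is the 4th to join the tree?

2

Prim's algorithm from 4:
Step 1: frontier [1 4 3, 2 4 4, 3 4 10, 4 5 22] → take 1 4 (3); add 1.
Step 2: frontier [1 3 2, 0 1 9, 1 2 10, 2 4 4, 3 4 10, 4 5 22] → take 1 3 (2); add 3.
Step 3: frontier [0 1 9, 1 2 10, 2 3 6, 0 3 10, 3 5 10, 2 4 4, 4 5 22] → take 2 4 (4); add 2.
Step 4: frontier [0 1 9, 0 2 1, 2 5 18, 0 3 10, 3 5 10, 4 5 22] → take 0 2 (1); add 0.
Step 5: frontier [0 5 15, 2 5 18, 3 5 10, 4 5 22] → take 3 5 (10); add 5.
Vertex order: 4, 1, 3, 2, 0, 5. The 4th vertex is 2.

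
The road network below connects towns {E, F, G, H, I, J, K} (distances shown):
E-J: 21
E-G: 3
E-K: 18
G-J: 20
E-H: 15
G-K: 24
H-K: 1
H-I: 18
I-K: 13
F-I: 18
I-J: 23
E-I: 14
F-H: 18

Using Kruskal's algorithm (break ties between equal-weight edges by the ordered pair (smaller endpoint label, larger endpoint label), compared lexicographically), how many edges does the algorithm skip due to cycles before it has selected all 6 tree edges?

4

Kruskal's algorithm — process edges by increasing weight (ties by edge label):
H-K (1): add — endpoints in different components.
E-G (3): add — endpoints in different components.
I-K (13): add — endpoints in different components.
E-I (14): add — endpoints in different components.
E-H (15): skip — E and H already connected.
E-K (18): skip — E and K already connected.
F-H (18): add — endpoints in different components.
F-I (18): skip — F and I already connected.
H-I (18): skip — H and I already connected.
G-J (20): add — endpoints in different components.
Edges rejected before the tree was complete: 4.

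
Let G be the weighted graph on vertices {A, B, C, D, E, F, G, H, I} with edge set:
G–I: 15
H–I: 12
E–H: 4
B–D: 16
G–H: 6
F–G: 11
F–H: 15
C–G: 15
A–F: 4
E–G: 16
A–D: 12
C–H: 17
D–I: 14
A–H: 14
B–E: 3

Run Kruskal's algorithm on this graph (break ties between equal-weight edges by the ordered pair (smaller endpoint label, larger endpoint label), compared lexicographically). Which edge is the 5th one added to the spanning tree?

Sort edges by weight, then run Kruskal:
B–E (3): add — endpoints in different components.
A–F (4): add — endpoints in different components.
E–H (4): add — endpoints in different components.
G–H (6): add — endpoints in different components.
F–G (11): add — endpoints in different components.
A–D (12): add — endpoints in different components.
H–I (12): add — endpoints in different components.
A–H (14): skip — A and H already connected.
D–I (14): skip — D and I already connected.
C–G (15): add — endpoints in different components.
The 5th edge added is F–G.

F-G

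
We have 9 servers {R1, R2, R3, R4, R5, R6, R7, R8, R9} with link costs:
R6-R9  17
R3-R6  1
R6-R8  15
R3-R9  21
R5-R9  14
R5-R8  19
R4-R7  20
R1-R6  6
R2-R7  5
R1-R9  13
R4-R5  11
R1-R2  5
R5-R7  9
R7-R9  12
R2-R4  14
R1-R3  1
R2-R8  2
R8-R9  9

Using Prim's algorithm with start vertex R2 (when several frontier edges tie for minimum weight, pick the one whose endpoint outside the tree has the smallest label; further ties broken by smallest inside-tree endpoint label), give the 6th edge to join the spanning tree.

R5-R7

Grow the tree from R2 using Prim:
Step 1: cheapest edge leaving the tree is R2-R8 (2); add R8.
Step 2: cheapest edge leaving the tree is R1-R2 (5); add R1.
Step 3: cheapest edge leaving the tree is R1-R3 (1); add R3.
Step 4: cheapest edge leaving the tree is R3-R6 (1); add R6.
Step 5: cheapest edge leaving the tree is R2-R7 (5); add R7.
Step 6: cheapest edge leaving the tree is R5-R7 (9); add R5.
Step 7: cheapest edge leaving the tree is R8-R9 (9); add R9.
Step 8: cheapest edge leaving the tree is R4-R5 (11); add R4.
The 6th edge added is R5-R7.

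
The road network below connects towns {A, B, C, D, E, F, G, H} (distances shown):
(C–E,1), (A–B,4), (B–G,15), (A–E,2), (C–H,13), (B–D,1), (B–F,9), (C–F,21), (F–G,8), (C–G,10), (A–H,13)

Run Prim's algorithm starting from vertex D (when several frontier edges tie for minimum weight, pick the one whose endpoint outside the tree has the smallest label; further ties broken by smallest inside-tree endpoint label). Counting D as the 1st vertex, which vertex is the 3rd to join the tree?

A

Prim's algorithm from D:
Step 1: cheapest edge leaving the tree is B–D (1); add B.
Step 2: cheapest edge leaving the tree is A–B (4); add A.
Step 3: cheapest edge leaving the tree is A–E (2); add E.
Step 4: cheapest edge leaving the tree is C–E (1); add C.
Step 5: cheapest edge leaving the tree is B–F (9); add F.
Step 6: cheapest edge leaving the tree is F–G (8); add G.
Step 7: cheapest edge leaving the tree is A–H (13); add H.
Vertex order: D, B, A, E, C, F, G, H. The 3rd vertex is A.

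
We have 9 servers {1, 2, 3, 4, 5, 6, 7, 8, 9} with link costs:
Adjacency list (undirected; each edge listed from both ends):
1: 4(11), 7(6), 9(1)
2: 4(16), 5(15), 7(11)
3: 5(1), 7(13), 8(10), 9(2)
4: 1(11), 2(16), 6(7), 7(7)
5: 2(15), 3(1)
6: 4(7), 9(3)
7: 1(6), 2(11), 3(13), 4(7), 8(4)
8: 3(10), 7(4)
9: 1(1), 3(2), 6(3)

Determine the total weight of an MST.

35

Kruskal: consider edges lightest-first.
1 9 (1): add — endpoints in different components.
3 5 (1): add — endpoints in different components.
3 9 (2): add — endpoints in different components.
6 9 (3): add — endpoints in different components.
7 8 (4): add — endpoints in different components.
1 7 (6): add — endpoints in different components.
4 6 (7): add — endpoints in different components.
4 7 (7): skip — 4 and 7 already connected.
3 8 (10): skip — 3 and 8 already connected.
1 4 (11): skip — 1 and 4 already connected.
2 7 (11): add — endpoints in different components.
MST edges: 1 9, 3 5, 3 9, 6 9, 7 8, 1 7, 4 6, 2 7; total weight 1+1+2+3+4+6+7+11 = 35.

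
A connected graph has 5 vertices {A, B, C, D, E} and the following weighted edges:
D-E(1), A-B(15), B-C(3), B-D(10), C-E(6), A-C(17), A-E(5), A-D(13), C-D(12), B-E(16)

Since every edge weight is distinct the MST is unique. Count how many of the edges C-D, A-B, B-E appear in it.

0

Sort edges by weight, then run Kruskal:
D-E (1): add. Components now {A} {B} {C} {D,E}
B-C (3): add. Components now {A} {B,C} {D,E}
A-E (5): add. Components now {A,D,E} {B,C}
C-E (6): add. Components now {A,B,C,D,E}
MST edge set: {D-E, B-C, A-E, C-E}.
Of the listed edges, {} are in the MST → 0.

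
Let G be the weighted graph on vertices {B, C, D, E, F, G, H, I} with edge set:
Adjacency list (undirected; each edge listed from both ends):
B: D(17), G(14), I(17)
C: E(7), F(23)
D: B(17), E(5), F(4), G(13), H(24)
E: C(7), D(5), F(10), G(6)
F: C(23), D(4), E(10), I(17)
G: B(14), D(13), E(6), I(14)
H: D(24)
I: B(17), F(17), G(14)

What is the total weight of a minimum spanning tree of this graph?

74

Kruskal: consider edges lightest-first.
D—F (4): add — endpoints in different components.
D—E (5): add — endpoints in different components.
E—G (6): add — endpoints in different components.
C—E (7): add — endpoints in different components.
E—F (10): skip — E and F already connected.
D—G (13): skip — D and G already connected.
B—G (14): add — endpoints in different components.
G—I (14): add — endpoints in different components.
B—D (17): skip — B and D already connected.
B—I (17): skip — B and I already connected.
F—I (17): skip — F and I already connected.
C—F (23): skip — C and F already connected.
D—H (24): add — endpoints in different components.
MST edges: D—F, D—E, E—G, C—E, B—G, G—I, D—H; total weight 4+5+6+7+14+14+24 = 74.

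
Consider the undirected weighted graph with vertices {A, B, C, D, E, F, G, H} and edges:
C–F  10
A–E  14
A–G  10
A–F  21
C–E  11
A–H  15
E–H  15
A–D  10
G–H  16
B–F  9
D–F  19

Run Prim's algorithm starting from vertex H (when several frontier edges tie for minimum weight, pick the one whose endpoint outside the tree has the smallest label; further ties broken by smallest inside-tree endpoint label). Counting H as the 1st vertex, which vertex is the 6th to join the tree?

C

Prim's algorithm from H:
Step 1: cheapest edge leaving the tree is A–H (15); add A.
Step 2: cheapest edge leaving the tree is A–D (10); add D.
Step 3: cheapest edge leaving the tree is A–G (10); add G.
Step 4: cheapest edge leaving the tree is A–E (14); add E.
Step 5: cheapest edge leaving the tree is C–E (11); add C.
Step 6: cheapest edge leaving the tree is C–F (10); add F.
Step 7: cheapest edge leaving the tree is B–F (9); add B.
Vertex order: H, A, D, G, E, C, F, B. The 6th vertex is C.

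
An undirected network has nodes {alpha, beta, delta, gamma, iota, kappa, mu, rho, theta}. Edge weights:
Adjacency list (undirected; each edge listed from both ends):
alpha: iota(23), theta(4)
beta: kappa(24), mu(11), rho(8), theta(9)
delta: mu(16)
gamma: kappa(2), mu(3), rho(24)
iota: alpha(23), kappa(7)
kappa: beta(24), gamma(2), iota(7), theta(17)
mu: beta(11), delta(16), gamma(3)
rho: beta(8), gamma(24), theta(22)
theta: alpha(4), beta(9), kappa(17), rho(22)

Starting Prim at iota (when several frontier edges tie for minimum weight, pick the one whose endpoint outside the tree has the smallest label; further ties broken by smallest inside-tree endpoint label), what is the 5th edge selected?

Grow the tree from iota using Prim:
Step 1: cheapest edge leaving the tree is iota–kappa (7); add kappa.
Step 2: cheapest edge leaving the tree is gamma–kappa (2); add gamma.
Step 3: cheapest edge leaving the tree is gamma–mu (3); add mu.
Step 4: cheapest edge leaving the tree is beta–mu (11); add beta.
Step 5: cheapest edge leaving the tree is beta–rho (8); add rho.
Step 6: cheapest edge leaving the tree is beta–theta (9); add theta.
Step 7: cheapest edge leaving the tree is alpha–theta (4); add alpha.
Step 8: cheapest edge leaving the tree is delta–mu (16); add delta.
The 5th edge added is beta–rho.

beta-rho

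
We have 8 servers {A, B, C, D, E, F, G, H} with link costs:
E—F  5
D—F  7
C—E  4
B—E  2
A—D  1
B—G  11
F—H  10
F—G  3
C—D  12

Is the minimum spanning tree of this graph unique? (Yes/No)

Yes

Kruskal's algorithm — process edges by increasing weight (ties by edge label):
A—D (1): add — endpoints in different components.
B—E (2): add — endpoints in different components.
F—G (3): add — endpoints in different components.
C—E (4): add — endpoints in different components.
E—F (5): add — endpoints in different components.
D—F (7): add — endpoints in different components.
F—H (10): add — endpoints in different components.
Every non-tree edge has weight strictly greater than the heaviest edge on the tree path between its endpoints, so the MST is unique.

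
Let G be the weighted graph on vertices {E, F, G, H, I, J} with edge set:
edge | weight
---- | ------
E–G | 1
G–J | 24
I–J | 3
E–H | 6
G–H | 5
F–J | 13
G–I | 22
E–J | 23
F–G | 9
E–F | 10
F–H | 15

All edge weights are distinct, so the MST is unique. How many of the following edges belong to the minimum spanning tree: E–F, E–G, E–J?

Sort edges by weight, then run Kruskal:
E–G (1): add. Components now {E,G} {F} {H} {I} {J}
I–J (3): add. Components now {E,G} {F} {H} {I,J}
G–H (5): add. Components now {E,G,H} {F} {I,J}
E–H (6): skip — E and H already connected.
F–G (9): add. Components now {E,F,G,H} {I,J}
E–F (10): skip — E and F already connected.
F–J (13): add. Components now {E,F,G,H,I,J}
MST edge set: {E–G, I–J, G–H, F–G, F–J}.
Of the listed edges, {E–G} are in the MST → 1.

1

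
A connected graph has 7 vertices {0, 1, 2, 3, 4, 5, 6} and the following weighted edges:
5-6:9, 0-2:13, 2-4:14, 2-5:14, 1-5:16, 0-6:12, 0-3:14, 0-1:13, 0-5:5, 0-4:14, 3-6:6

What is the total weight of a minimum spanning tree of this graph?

60

Prim's algorithm from 3:
Step 1: cheapest edge leaving the tree is 3-6 (6); add 6.
Step 2: cheapest edge leaving the tree is 5-6 (9); add 5.
Step 3: cheapest edge leaving the tree is 0-5 (5); add 0.
Step 4: cheapest edge leaving the tree is 0-1 (13); add 1.
Step 5: cheapest edge leaving the tree is 0-2 (13); add 2.
Step 6: cheapest edge leaving the tree is 0-4 (14); add 4.
MST edges: 3-6, 5-6, 0-5, 0-1, 0-2, 0-4; total weight 6+9+5+13+13+14 = 60.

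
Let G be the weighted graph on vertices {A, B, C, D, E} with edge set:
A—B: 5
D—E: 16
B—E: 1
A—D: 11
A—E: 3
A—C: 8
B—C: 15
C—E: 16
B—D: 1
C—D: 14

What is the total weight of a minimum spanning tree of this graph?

13

Kruskal's algorithm — process edges by increasing weight (ties by edge label):
B—D (1): add. Components now {A} {B,D} {C} {E}
B—E (1): add. Components now {A} {B,D,E} {C}
A—E (3): add. Components now {A,B,D,E} {C}
A—B (5): skip — A and B already connected.
A—C (8): add. Components now {A,B,C,D,E}
MST edges: B—D, B—E, A—E, A—C; total weight 1+1+3+8 = 13.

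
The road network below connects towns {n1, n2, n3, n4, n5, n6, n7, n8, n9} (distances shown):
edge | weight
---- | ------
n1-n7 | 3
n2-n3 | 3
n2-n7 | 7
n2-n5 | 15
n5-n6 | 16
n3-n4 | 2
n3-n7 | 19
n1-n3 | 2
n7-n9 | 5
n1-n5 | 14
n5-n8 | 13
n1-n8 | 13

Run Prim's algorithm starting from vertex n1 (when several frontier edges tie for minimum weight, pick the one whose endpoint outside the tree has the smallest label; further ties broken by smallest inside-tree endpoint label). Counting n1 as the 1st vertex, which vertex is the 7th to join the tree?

Prim, starting at n1.
Step 1: frontier [n1-n3 2, n1-n7 3, n1-n8 13, n1-n5 14] → take n1-n3 (2); add n3.
Step 2: frontier [n1-n7 3, n1-n8 13, n1-n5 14, n3-n4 2, n2-n3 3, n3-n7 19] → take n3-n4 (2); add n4.
Step 3: frontier [n1-n7 3, n1-n8 13, n1-n5 14, n2-n3 3, n3-n7 19] → take n2-n3 (3); add n2.
Step 4: frontier [n1-n7 3, n1-n8 13, n1-n5 14, n2-n7 7, n2-n5 15, n3-n7 19] → take n1-n7 (3); add n7.
Step 5: frontier [n1-n8 13, n1-n5 14, n2-n5 15, n7-n9 5] → take n7-n9 (5); add n9.
Step 6: frontier [n1-n8 13, n1-n5 14, n2-n5 15] → take n1-n8 (13); add n8.
Step 7: frontier [n1-n5 14, n2-n5 15, n5-n8 13] → take n5-n8 (13); add n5.
Step 8: frontier [n5-n6 16] → take n5-n6 (16); add n6.
Vertex order: n1, n3, n4, n2, n7, n9, n8, n5, n6. The 7th vertex is n8.

n8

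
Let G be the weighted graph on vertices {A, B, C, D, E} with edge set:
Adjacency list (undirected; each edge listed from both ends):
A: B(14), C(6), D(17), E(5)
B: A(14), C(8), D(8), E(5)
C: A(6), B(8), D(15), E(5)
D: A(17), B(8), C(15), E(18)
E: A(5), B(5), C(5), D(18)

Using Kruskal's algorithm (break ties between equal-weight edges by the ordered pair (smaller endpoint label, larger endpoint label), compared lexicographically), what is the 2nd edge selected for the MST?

B-E

Kruskal: consider edges lightest-first.
A E (5): add — endpoints in different components.
B E (5): add — endpoints in different components.
C E (5): add — endpoints in different components.
A C (6): skip — A and C already connected.
B C (8): skip — B and C already connected.
B D (8): add — endpoints in different components.
The 2nd edge added is B E.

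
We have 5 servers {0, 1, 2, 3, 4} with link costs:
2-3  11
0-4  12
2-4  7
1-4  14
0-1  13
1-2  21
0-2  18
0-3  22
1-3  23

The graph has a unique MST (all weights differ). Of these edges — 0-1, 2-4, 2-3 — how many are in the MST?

Sort edges by weight, then run Kruskal:
2-4 (7): add. Components now {0} {1} {2,4} {3}
2-3 (11): add. Components now {0} {1} {2,3,4}
0-4 (12): add. Components now {0,2,3,4} {1}
0-1 (13): add. Components now {0,1,2,3,4}
MST edge set: {2-4, 2-3, 0-4, 0-1}.
Of the listed edges, {0-1, 2-4, 2-3} are in the MST → 3.

3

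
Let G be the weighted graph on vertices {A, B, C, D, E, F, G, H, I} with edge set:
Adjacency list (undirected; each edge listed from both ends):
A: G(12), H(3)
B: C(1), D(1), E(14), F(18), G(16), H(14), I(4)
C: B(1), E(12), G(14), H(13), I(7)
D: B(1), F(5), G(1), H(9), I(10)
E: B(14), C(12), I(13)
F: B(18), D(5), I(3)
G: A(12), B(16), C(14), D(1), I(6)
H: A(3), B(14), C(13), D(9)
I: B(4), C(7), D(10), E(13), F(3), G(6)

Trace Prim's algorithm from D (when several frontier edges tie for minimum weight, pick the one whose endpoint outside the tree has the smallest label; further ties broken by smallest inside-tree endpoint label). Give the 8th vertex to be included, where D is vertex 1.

A

Grow the tree from D using Prim:
Step 1: cheapest edge leaving the tree is B—D (1); add B.
Step 2: cheapest edge leaving the tree is B—C (1); add C.
Step 3: cheapest edge leaving the tree is D—G (1); add G.
Step 4: cheapest edge leaving the tree is B—I (4); add I.
Step 5: cheapest edge leaving the tree is F—I (3); add F.
Step 6: cheapest edge leaving the tree is D—H (9); add H.
Step 7: cheapest edge leaving the tree is A—H (3); add A.
Step 8: cheapest edge leaving the tree is C—E (12); add E.
Vertex order: D, B, C, G, I, F, H, A, E. The 8th vertex is A.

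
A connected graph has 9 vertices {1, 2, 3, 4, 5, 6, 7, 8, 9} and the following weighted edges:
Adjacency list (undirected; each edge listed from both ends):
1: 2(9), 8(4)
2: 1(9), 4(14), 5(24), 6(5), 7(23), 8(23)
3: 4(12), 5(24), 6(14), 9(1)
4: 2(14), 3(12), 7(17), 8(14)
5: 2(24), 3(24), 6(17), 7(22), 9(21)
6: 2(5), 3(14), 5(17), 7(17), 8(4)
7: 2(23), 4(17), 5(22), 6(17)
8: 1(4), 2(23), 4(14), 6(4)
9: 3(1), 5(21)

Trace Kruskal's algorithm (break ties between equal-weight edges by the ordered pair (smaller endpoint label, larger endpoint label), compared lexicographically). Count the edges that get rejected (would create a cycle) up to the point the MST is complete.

Kruskal: consider edges lightest-first.
3-9 (1): add — endpoints in different components.
1-8 (4): add — endpoints in different components.
6-8 (4): add — endpoints in different components.
2-6 (5): add — endpoints in different components.
1-2 (9): skip — 1 and 2 already connected.
3-4 (12): add — endpoints in different components.
2-4 (14): add — endpoints in different components.
3-6 (14): skip — 3 and 6 already connected.
4-8 (14): skip — 4 and 8 already connected.
4-7 (17): add — endpoints in different components.
5-6 (17): add — endpoints in different components.
Edges rejected before the tree was complete: 3.

3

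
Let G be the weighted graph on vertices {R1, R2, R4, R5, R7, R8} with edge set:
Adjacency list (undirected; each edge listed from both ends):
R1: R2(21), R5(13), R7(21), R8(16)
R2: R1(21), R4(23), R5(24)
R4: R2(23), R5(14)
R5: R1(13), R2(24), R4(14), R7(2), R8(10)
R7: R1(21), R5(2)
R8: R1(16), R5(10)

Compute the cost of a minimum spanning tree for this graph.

Prim, starting at R2.
Step 1: cheapest edge leaving the tree is R1—R2 (21); add R1.
Step 2: cheapest edge leaving the tree is R1—R5 (13); add R5.
Step 3: cheapest edge leaving the tree is R5—R7 (2); add R7.
Step 4: cheapest edge leaving the tree is R5—R8 (10); add R8.
Step 5: cheapest edge leaving the tree is R4—R5 (14); add R4.
MST edges: R1—R2, R1—R5, R5—R7, R5—R8, R4—R5; total weight 21+13+2+10+14 = 60.

60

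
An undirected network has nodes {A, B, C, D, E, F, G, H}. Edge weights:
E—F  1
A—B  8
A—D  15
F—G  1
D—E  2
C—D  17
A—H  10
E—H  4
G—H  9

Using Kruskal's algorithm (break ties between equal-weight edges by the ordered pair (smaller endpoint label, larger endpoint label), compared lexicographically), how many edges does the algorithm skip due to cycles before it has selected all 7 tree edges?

Sort edges by weight, then run Kruskal:
E—F (1): add — endpoints in different components.
F—G (1): add — endpoints in different components.
D—E (2): add — endpoints in different components.
E—H (4): add — endpoints in different components.
A—B (8): add — endpoints in different components.
G—H (9): skip — G and H already connected.
A—H (10): add — endpoints in different components.
A—D (15): skip — A and D already connected.
C—D (17): add — endpoints in different components.
Edges rejected before the tree was complete: 2.

2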